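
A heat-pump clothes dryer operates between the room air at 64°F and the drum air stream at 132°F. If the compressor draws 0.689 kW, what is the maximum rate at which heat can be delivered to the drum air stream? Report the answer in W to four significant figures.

In absolute terms T_C = 290.93 K and T_H = 328.71 K, so ΔT = 37.78 K.
COP_Carnot = T_H/ΔT = 328.71/37.78 = 8.701.
Q̇_max = COP_Carnot × Ẇ = 8.701 × 0.6890 kW = 5.995 kW = 5995 W.

5995 W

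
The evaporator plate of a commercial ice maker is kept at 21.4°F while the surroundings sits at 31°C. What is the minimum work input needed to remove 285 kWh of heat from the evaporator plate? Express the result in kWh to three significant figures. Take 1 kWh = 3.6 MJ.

39.3 kWh

In absolute terms T_C = 267.26 K and T_H = 304.15 K, so ΔT = 36.89 K.
The reversible limit is COP_R = T_C/ΔT = 7.245, so W_min = Q_C/COP = Q_C·ΔT/T_C.
W_min = 285.0 × 36.89/267.26 = 39.34 kWh.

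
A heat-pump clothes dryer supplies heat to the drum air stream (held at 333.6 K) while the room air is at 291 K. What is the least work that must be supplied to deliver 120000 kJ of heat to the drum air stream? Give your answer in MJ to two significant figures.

The reservoir spacing is ΔT = 333.6 − 291 = 42.60 K.
The reversible limit is COP_HP = T_H/ΔT = 7.831, so W_min = Q_H/COP = Q_H·ΔT/T_H.
W_min = 120000 × 42.60/333.60 = 15320 kJ = 15.32 MJ.

15 MJ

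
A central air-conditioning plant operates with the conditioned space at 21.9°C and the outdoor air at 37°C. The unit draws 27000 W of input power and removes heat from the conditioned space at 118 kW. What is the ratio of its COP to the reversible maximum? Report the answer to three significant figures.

Converting, Q̇_C = 118.0 kW = 118000 W, so COP_actual = Q̇_C/Ẇ = 118000/27000 = 4.370.
In absolute terms T_C = 295.05 K and T_H = 310.15 K, so ΔT = 15.10 K.
COP_Carnot = T_C/ΔT = 295.05/15.10 = 19.54.
η_II = COP_actual/COP_Carnot = 4.370/19.54 = 0.2237.

0.224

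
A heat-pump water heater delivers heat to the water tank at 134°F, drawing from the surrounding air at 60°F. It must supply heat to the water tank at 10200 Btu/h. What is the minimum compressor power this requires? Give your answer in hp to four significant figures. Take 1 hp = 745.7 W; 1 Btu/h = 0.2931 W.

0.4997 hp

In absolute terms T_C = 288.71 K and T_H = 329.82 K, so ΔT = 41.11 K.
COP_Carnot = T_H/ΔT = 329.82/41.11 = 8.023.
Ẇ_min = Q̇/COP_Carnot = 10200/8.023 = 1271 Btu/h = 0.4997 hp.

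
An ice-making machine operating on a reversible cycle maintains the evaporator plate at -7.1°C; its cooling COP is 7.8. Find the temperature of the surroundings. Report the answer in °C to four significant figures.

COP_R = T_C/(T_H − T_C) gives T_H − T_C = T_C/COP.
With T_C = 266.05 K, T_H = 266.05 × (1 + 1/7.8) = 300.16 K.
Converting, 300.16 K = 27.01°C.

27.01 °C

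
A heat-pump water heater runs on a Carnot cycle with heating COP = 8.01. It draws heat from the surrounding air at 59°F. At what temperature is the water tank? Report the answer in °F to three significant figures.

133 °F

COP_HP = T_H/(T_H − T_C) rearranges to T_H = COP·T_C/(COP − 1).
With T_C = 288.15 K, T_H = 8.01 × 288.15/7.010 = 329.26 K.
Converting, 329.26 K = 132.99°F.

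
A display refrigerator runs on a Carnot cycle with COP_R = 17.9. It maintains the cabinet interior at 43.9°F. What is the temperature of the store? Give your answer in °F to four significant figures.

72.03 °F

COP_R = T_C/(T_H − T_C) gives T_H − T_C = T_C/COP.
With T_C = 279.76 K, T_H = 279.76 × (1 + 1/17.9) = 295.39 K.
Converting, 295.39 K = 72.03°F.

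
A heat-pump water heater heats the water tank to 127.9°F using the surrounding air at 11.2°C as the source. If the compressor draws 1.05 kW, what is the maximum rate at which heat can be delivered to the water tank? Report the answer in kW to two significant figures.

In absolute terms T_C = 284.35 K and T_H = 326.43 K, so ΔT = 42.08 K.
COP_Carnot = T_H/ΔT = 326.43/42.08 = 7.758.
Q̇_max = COP_Carnot × Ẇ = 7.758 × 1.050 kW = 8.146 kW.

8.1 kW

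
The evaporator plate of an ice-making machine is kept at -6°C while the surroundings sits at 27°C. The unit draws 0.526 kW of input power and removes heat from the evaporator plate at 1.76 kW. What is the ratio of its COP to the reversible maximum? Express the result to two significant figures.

0.41

COP_actual = Q̇_C/Ẇ = 1.760/0.5260 = 3.346.
In absolute terms T_C = 267.15 K and T_H = 300.15 K, so ΔT = 33.00 K.
COP_Carnot = T_C/ΔT = 267.15/33.00 = 8.095.
η_II = COP_actual/COP_Carnot = 3.346/8.095 = 0.4133.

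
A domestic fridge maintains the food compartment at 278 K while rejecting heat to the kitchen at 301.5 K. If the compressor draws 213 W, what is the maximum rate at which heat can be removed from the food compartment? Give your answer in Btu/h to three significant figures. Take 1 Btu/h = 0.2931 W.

The reservoir spacing is ΔT = 301.5 − 278 = 23.50 K.
COP_Carnot = T_C/ΔT = 278.00/23.50 = 11.83.
Q̇_max = COP_Carnot × Ẇ = 11.83 × 213.0 W = 2520 W = 8597 Btu/h.

8600 Btu/h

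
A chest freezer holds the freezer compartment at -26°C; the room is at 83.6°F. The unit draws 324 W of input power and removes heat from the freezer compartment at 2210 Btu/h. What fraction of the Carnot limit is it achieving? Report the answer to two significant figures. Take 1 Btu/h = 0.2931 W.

Converting, Q̇_C = 2210 Btu/h = 647.8 W, so COP_actual = Q̇_C/Ẇ = 647.8/324.0 = 1.999.
In absolute terms T_C = 247.15 K and T_H = 301.82 K, so ΔT = 54.67 K.
COP_Carnot = T_C/ΔT = 247.15/54.67 = 4.521.
η_II = COP_actual/COP_Carnot = 1.999/4.521 = 0.4422.

0.44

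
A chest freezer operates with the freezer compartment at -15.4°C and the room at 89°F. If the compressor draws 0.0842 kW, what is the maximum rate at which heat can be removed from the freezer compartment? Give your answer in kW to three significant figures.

In absolute terms T_C = 257.75 K and T_H = 304.82 K, so ΔT = 47.07 K.
COP_Carnot = T_C/ΔT = 257.75/47.07 = 5.476.
Q̇_max = COP_Carnot × Ẇ = 5.476 × 0.08420 kW = 0.4611 kW.

0.461 kW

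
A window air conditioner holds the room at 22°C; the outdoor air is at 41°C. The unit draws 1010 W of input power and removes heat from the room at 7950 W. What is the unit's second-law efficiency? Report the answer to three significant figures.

COP_actual = Q̇_C/Ẇ = 7950/1010 = 7.871.
In absolute terms T_C = 295.15 K and T_H = 314.15 K, so ΔT = 19.00 K.
COP_Carnot = T_C/ΔT = 295.15/19.00 = 15.53.
η_II = COP_actual/COP_Carnot = 7.871/15.53 = 0.5067.

0.507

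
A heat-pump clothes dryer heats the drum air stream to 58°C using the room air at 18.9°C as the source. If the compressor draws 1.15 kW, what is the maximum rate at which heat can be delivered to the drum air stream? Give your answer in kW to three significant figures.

In absolute terms T_C = 292.05 K and T_H = 331.15 K, so ΔT = 39.10 K.
COP_Carnot = T_H/ΔT = 331.15/39.10 = 8.469.
Q̇_max = COP_Carnot × Ẇ = 8.469 × 1.150 kW = 9.740 kW.

9.74 kW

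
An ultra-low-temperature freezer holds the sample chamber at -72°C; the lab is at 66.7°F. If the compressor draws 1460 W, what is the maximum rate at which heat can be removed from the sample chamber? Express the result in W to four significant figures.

In absolute terms T_C = 201.15 K and T_H = 292.43 K, so ΔT = 91.28 K.
COP_Carnot = T_C/ΔT = 201.15/91.28 = 2.204.
Q̇_max = COP_Carnot × Ẇ = 2.204 × 1460 W = 3217 W.

3217 W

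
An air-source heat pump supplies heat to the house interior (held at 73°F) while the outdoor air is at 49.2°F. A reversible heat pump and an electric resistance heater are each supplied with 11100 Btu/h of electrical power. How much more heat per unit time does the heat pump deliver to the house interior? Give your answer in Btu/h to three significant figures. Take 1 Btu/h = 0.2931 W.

In absolute terms T_C = 282.71 K and T_H = 295.93 K, so ΔT = 13.22 K.
COP_Carnot = T_H/ΔT = 295.93/13.22 = 22.38.
The heat pump delivers Q̇_H = COP × Ẇ = 248400 Btu/h; the resistance heater delivers Ẇ = 11100 Btu/h.
Extra = (COP − 1)·Ẇ = 237300 Btu/h.

237000 Btu/h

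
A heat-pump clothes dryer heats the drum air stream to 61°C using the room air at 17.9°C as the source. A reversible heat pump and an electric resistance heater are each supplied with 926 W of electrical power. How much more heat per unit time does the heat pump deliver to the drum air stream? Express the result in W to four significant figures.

In absolute terms T_C = 291.05 K and T_H = 334.15 K, so ΔT = 43.10 K.
COP_Carnot = T_H/ΔT = 334.15/43.10 = 7.753.
The heat pump delivers Q̇_H = COP × Ẇ = 7179 W; the resistance heater delivers Ẇ = 926.0 W.
Extra = (COP − 1)·Ẇ = 6253 W.

6253 W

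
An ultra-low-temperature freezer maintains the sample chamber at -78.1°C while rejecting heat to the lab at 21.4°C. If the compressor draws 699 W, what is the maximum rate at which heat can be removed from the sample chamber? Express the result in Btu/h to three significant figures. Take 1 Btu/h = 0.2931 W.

4680 Btu/h

In absolute terms T_C = 195.05 K and T_H = 294.55 K, so ΔT = 99.50 K.
COP_Carnot = T_C/ΔT = 195.05/99.50 = 1.960.
Q̇_max = COP_Carnot × Ẇ = 1.960 × 699.0 W = 1370 W = 4675 Btu/h.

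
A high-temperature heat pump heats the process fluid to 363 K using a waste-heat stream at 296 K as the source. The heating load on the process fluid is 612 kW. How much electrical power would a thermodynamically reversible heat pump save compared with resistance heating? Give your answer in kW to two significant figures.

The reservoir spacing is ΔT = 363 − 296 = 67.00 K.
COP_Carnot = T_H/ΔT = 363.00/67.00 = 5.418.
Resistance heating needs Ẇ_res = Q̇_H = 612.0 kW; the reversible heat pump needs only Ẇ_hp = Q̇_H/COP = 113.0 kW.
Saving = 612.0 − 113.0 = 499.0 kW.

500 kW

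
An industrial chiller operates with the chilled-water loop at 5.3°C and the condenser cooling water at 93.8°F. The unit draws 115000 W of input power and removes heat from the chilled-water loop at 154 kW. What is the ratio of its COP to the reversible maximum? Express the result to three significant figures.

Converting, Q̇_C = 154.0 kW = 154000 W, so COP_actual = Q̇_C/Ẇ = 154000/115000 = 1.339.
In absolute terms T_C = 278.45 K and T_H = 307.48 K, so ΔT = 29.03 K.
COP_Carnot = T_C/ΔT = 278.45/29.03 = 9.591.
η_II = COP_actual/COP_Carnot = 1.339/9.591 = 0.1396.

0.140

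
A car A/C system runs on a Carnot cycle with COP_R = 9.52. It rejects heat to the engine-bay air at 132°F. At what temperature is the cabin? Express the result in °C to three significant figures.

24.3 °C

For a Carnot refrigerator COP_R = T_C/(T_H − T_C), so T_C = COP·T_H/(1 + COP).
With T_H = 328.71 K, T_C = 9.52 × 328.71/10.52 = 297.46 K.
Converting, 297.46 K = 24.31°C.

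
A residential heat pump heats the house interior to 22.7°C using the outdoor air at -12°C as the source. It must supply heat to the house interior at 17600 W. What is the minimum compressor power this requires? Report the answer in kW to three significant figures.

In absolute terms T_C = 261.15 K and T_H = 295.85 K, so ΔT = 34.70 K.
COP_Carnot = T_H/ΔT = 295.85/34.70 = 8.526.
Ẇ_min = Q̇/COP_Carnot = 17600/8.526 = 2064 W = 2.064 kW.

2.06 kW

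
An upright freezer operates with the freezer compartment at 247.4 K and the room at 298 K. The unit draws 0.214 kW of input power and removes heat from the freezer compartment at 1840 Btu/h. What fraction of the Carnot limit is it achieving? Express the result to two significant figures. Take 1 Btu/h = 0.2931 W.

Converting, Q̇_C = 1840 Btu/h = 0.5393 kW, so COP_actual = Q̇_C/Ẇ = 0.5393/0.2140 = 2.520.
The reservoir spacing is ΔT = 298 − 247.4 = 50.60 K.
COP_Carnot = T_C/ΔT = 247.40/50.60 = 4.889.
η_II = COP_actual/COP_Carnot = 2.520/4.889 = 0.5154.

0.52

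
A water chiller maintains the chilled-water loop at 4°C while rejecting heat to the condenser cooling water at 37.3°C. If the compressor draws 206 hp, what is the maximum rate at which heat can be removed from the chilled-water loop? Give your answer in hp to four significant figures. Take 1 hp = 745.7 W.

1715 hp

In absolute terms T_C = 277.15 K and T_H = 310.45 K, so ΔT = 33.30 K.
COP_Carnot = T_C/ΔT = 277.15/33.30 = 8.323.
Q̇_max = COP_Carnot × Ẇ = 8.323 × 206.0 hp = 1715 hp.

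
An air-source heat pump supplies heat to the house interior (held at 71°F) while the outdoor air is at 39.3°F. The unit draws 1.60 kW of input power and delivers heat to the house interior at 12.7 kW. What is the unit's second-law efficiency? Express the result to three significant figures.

0.474

COP_actual = Q̇_H/Ẇ = 12.70/1.600 = 7.938.
In absolute terms T_C = 277.21 K and T_H = 294.82 K, so ΔT = 17.61 K.
COP_Carnot = T_H/ΔT = 294.82/17.61 = 16.74.
η_II = COP_actual/COP_Carnot = 7.938/16.74 = 0.4742.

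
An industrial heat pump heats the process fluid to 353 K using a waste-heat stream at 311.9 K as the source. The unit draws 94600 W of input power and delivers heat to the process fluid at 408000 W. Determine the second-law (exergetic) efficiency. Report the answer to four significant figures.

0.5022

COP_actual = Q̇_H/Ẇ = 408000/94600 = 4.313.
The reservoir spacing is ΔT = 353 − 311.9 = 41.10 K.
COP_Carnot = T_H/ΔT = 353.00/41.10 = 8.589.
η_II = COP_actual/COP_Carnot = 4.313/8.589 = 0.5022.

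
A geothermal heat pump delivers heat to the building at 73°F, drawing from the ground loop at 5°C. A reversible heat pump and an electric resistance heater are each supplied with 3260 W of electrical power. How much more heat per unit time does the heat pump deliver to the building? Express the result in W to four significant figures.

51010 W

In absolute terms T_C = 278.15 K and T_H = 295.93 K, so ΔT = 17.78 K.
COP_Carnot = T_H/ΔT = 295.93/17.78 = 16.65.
The heat pump delivers Q̇_H = COP × Ẇ = 54270 W; the resistance heater delivers Ẇ = 3260 W.
Extra = (COP − 1)·Ẇ = 51010 W.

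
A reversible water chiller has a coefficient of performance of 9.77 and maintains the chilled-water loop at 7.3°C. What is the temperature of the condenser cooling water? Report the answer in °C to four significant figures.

36.01 °C

COP_R = T_C/(T_H − T_C) gives T_H − T_C = T_C/COP.
With T_C = 280.45 K, T_H = 280.45 × (1 + 1/9.77) = 309.16 K.
Converting, 309.16 K = 36.01°C.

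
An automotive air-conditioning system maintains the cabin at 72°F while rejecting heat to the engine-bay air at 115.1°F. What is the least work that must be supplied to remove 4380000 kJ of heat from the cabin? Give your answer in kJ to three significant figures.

355000 kJ

In absolute terms T_C = 295.37 K and T_H = 319.32 K, so ΔT = 23.94 K.
The reversible limit is COP_R = T_C/ΔT = 12.34, so W_min = Q_C/COP = Q_C·ΔT/T_C.
W_min = 4380000 × 23.94/295.37 = 355100 kJ.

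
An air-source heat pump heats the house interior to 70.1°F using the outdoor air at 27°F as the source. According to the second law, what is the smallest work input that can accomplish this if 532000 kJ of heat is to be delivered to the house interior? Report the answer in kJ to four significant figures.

In absolute terms T_C = 270.37 K and T_H = 294.32 K, so ΔT = 23.94 K.
The reversible limit is COP_HP = T_H/ΔT = 12.29, so W_min = Q_H/COP = Q_H·ΔT/T_H.
W_min = 532000 × 23.94/294.32 = 43280 kJ.

43280 kJ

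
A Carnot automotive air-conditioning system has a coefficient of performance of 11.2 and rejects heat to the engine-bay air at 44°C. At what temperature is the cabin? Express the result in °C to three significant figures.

For a Carnot refrigerator COP_R = T_C/(T_H − T_C), so T_C = COP·T_H/(1 + COP).
With T_H = 317.15 K, T_C = 11.2 × 317.15/12.20 = 291.15 K.
Converting, 291.15 K = 18.00°C.

18.0 °C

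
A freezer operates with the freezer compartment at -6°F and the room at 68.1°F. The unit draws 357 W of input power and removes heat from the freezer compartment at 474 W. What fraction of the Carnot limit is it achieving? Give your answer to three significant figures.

COP_actual = Q̇_C/Ẇ = 474.0/357.0 = 1.328.
In absolute terms T_C = 252.04 K and T_H = 293.21 K, so ΔT = 41.17 K.
COP_Carnot = T_C/ΔT = 252.04/41.17 = 6.122.
η_II = COP_actual/COP_Carnot = 1.328/6.122 = 0.2169.

0.217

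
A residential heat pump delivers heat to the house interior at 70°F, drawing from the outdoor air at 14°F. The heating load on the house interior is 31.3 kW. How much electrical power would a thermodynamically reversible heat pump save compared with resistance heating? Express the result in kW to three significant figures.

28.0 kW

In absolute terms T_C = 263.15 K and T_H = 294.26 K, so ΔT = 31.11 K.
COP_Carnot = T_H/ΔT = 294.26/31.11 = 9.458.
Resistance heating needs Ẇ_res = Q̇_H = 31.30 kW; the reversible heat pump needs only Ẇ_hp = Q̇_H/COP = 3.309 kW.
Saving = 31.30 − 3.309 = 27.99 kW.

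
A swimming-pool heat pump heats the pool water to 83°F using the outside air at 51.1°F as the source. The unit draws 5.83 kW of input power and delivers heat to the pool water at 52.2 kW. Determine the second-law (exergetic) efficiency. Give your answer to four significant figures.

0.5263

COP_actual = Q̇_H/Ẇ = 52.20/5.830 = 8.954.
In absolute terms T_C = 283.76 K and T_H = 301.48 K, so ΔT = 17.72 K.
COP_Carnot = T_H/ΔT = 301.48/17.72 = 17.01.
η_II = COP_actual/COP_Carnot = 8.954/17.01 = 0.5263.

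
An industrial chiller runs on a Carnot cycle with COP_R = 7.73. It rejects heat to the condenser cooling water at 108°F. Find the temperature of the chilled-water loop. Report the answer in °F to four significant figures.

For a Carnot refrigerator COP_R = T_C/(T_H − T_C), so T_C = COP·T_H/(1 + COP).
With T_H = 315.37 K, T_C = 7.73 × 315.37/8.730 = 279.25 K.
Converting, 279.25 K = 42.97°F.

42.97 °F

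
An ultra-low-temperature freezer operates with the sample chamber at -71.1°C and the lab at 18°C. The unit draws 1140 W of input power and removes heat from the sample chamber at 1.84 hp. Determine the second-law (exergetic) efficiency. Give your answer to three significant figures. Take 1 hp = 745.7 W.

0.531

Converting, Q̇_C = 1.840 hp = 1372 W, so COP_actual = Q̇_C/Ẇ = 1372/1140 = 1.204.
In absolute terms T_C = 202.05 K and T_H = 291.15 K, so ΔT = 89.10 K.
COP_Carnot = T_C/ΔT = 202.05/89.10 = 2.268.
η_II = COP_actual/COP_Carnot = 1.204/2.268 = 0.5308.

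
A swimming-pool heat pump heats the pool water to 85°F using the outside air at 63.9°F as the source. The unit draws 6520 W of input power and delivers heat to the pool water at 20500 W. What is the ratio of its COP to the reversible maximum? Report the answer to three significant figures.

0.122

COP_actual = Q̇_H/Ẇ = 20500/6520 = 3.144.
In absolute terms T_C = 290.87 K and T_H = 302.59 K, so ΔT = 11.72 K.
COP_Carnot = T_H/ΔT = 302.59/11.72 = 25.81.
η_II = COP_actual/COP_Carnot = 3.144/25.81 = 0.1218.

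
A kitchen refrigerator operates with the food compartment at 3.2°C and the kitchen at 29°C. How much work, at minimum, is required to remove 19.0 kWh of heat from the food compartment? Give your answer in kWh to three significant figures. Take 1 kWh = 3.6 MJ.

1.77 kWh

In absolute terms T_C = 276.35 K and T_H = 302.15 K, so ΔT = 25.80 K.
The reversible limit is COP_R = T_C/ΔT = 10.71, so W_min = Q_C/COP = Q_C·ΔT/T_C.
W_min = 19.00 × 25.80/276.35 = 1.774 kWh.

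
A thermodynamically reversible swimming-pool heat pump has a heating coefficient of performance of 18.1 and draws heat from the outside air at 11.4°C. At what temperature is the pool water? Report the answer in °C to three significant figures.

COP_HP = T_H/(T_H − T_C) rearranges to T_H = COP·T_C/(COP − 1).
With T_C = 284.55 K, T_H = 18.1 × 284.55/17.10 = 301.19 K.
Converting, 301.19 K = 28.04°C.

28.0 °C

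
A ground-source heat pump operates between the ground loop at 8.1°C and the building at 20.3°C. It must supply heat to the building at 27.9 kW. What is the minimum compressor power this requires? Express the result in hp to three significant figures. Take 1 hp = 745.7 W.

In absolute terms T_C = 281.25 K and T_H = 293.45 K, so ΔT = 12.20 K.
COP_Carnot = T_H/ΔT = 293.45/12.20 = 24.05.
Ẇ_min = Q̇/COP_Carnot = 27.90/24.05 = 1.160 kW = 1.555 hp.

1.56 hp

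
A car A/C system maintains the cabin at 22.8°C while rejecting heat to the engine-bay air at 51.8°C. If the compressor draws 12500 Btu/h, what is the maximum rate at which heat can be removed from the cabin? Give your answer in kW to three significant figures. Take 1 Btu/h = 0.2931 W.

37.4 kW

In absolute terms T_C = 295.95 K and T_H = 324.95 K, so ΔT = 29.00 K.
COP_Carnot = T_C/ΔT = 295.95/29.00 = 10.21.
Q̇_max = COP_Carnot × Ẇ = 10.21 × 12500 Btu/h = 127600 Btu/h = 37.39 kW.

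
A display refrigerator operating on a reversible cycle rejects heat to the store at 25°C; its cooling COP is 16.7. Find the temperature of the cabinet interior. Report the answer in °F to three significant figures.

For a Carnot refrigerator COP_R = T_C/(T_H − T_C), so T_C = COP·T_H/(1 + COP).
With T_H = 298.15 K, T_C = 16.7 × 298.15/17.70 = 281.31 K.
Converting, 281.31 K = 46.68°F.

46.7 °F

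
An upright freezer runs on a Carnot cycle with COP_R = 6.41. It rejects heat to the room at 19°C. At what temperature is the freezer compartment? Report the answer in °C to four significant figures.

-20.43 °C

For a Carnot refrigerator COP_R = T_C/(T_H − T_C), so T_C = COP·T_H/(1 + COP).
With T_H = 292.15 K, T_C = 6.41 × 292.15/7.410 = 252.72 K.
Converting, 252.72 K = -20.43°C.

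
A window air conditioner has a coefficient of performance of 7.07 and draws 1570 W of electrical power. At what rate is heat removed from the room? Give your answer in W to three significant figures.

11100 W

Q̇_C = COP × Ẇ = 7.07 × 1570 = 11100 W.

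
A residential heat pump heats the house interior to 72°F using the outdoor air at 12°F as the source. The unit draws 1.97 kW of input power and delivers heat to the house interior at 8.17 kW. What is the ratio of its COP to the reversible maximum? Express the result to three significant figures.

0.468

COP_actual = Q̇_H/Ẇ = 8.170/1.970 = 4.147.
In absolute terms T_C = 262.04 K and T_H = 295.37 K, so ΔT = 33.33 K.
COP_Carnot = T_H/ΔT = 295.37/33.33 = 8.861.
η_II = COP_actual/COP_Carnot = 4.147/8.861 = 0.4680.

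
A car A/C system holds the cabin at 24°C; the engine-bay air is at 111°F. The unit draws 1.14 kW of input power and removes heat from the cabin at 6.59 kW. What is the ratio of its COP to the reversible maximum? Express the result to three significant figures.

0.387

COP_actual = Q̇_C/Ẇ = 6.590/1.140 = 5.781.
In absolute terms T_C = 297.15 K and T_H = 317.04 K, so ΔT = 19.89 K.
COP_Carnot = T_C/ΔT = 297.15/19.89 = 14.94.
η_II = COP_actual/COP_Carnot = 5.781/14.94 = 0.3869.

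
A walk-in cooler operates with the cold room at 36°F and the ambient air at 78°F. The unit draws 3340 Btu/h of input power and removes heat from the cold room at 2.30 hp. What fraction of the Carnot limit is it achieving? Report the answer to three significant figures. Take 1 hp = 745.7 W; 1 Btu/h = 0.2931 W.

Converting, Q̇_C = 2.300 hp = 5852 Btu/h, so COP_actual = Q̇_C/Ẇ = 5852/3340 = 1.752.
In absolute terms T_C = 275.37 K and T_H = 298.71 K, so ΔT = 23.33 K.
COP_Carnot = T_C/ΔT = 275.37/23.33 = 11.80.
η_II = COP_actual/COP_Carnot = 1.752/11.80 = 0.1485.

0.148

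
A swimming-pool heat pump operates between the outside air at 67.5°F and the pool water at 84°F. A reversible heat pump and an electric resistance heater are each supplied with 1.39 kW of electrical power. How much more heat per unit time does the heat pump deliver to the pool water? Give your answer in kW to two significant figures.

44 kW

In absolute terms T_C = 292.87 K and T_H = 302.04 K, so ΔT = 9.167 K.
COP_Carnot = T_H/ΔT = 302.04/9.167 = 32.95.
The heat pump delivers Q̇_H = COP × Ẇ = 45.80 kW; the resistance heater delivers Ẇ = 1.390 kW.
Extra = (COP − 1)·Ẇ = 44.41 kW.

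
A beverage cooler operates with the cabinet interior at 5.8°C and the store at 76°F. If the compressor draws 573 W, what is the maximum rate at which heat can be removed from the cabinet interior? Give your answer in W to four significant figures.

In absolute terms T_C = 278.95 K and T_H = 297.59 K, so ΔT = 18.64 K.
COP_Carnot = T_C/ΔT = 278.95/18.64 = 14.96.
Q̇_max = COP_Carnot × Ẇ = 14.96 × 573.0 W = 8573 W.

8573 W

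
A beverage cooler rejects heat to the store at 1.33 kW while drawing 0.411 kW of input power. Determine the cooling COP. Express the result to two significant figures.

2.2

The first law gives Q̇_H = Q̇_C + Ẇ, so the three rates are Q̇_C = 0.9190, Q̇_H = 1.330, Ẇ = 0.4110 kW.
COP_R = Q̇_C/Ẇ = 0.9190/0.4110 = 2.236.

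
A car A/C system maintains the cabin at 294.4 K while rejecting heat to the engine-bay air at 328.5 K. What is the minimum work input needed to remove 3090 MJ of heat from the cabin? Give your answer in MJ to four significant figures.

The reservoir spacing is ΔT = 328.5 − 294.4 = 34.10 K.
The reversible limit is COP_R = T_C/ΔT = 8.633, so W_min = Q_C/COP = Q_C·ΔT/T_C.
W_min = 3090 × 34.10/294.40 = 357.9 MJ.

357.9 MJ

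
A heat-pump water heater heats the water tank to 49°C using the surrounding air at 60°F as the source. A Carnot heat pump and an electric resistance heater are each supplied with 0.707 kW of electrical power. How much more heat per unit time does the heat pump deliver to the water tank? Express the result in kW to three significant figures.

In absolute terms T_C = 288.71 K and T_H = 322.15 K, so ΔT = 33.44 K.
COP_Carnot = T_H/ΔT = 322.15/33.44 = 9.632.
The heat pump delivers Q̇_H = COP × Ẇ = 6.810 kW; the resistance heater delivers Ẇ = 0.7070 kW.
Extra = (COP − 1)·Ẇ = 6.103 kW.

6.10 kW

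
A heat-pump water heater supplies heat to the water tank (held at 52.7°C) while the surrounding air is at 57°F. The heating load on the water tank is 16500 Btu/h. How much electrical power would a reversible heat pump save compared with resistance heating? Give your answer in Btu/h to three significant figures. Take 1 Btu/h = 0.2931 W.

14500 Btu/h

In absolute terms T_C = 287.04 K and T_H = 325.85 K, so ΔT = 38.81 K.
COP_Carnot = T_H/ΔT = 325.85/38.81 = 8.396.
Resistance heating needs Ẇ_res = Q̇_H = 16500 Btu/h; the reversible heat pump needs only Ẇ_hp = Q̇_H/COP = 1965 Btu/h.
Saving = 16500 − 1965 = 14530 Btu/h.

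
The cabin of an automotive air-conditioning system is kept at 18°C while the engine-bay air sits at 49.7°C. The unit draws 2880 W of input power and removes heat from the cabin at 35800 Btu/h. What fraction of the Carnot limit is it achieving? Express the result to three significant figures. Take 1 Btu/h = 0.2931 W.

0.397

Converting, Q̇_C = 35800 Btu/h = 10490 W, so COP_actual = Q̇_C/Ẇ = 10490/2880 = 3.643.
In absolute terms T_C = 291.15 K and T_H = 322.85 K, so ΔT = 31.70 K.
COP_Carnot = T_C/ΔT = 291.15/31.70 = 9.185.
η_II = COP_actual/COP_Carnot = 3.643/9.185 = 0.3967.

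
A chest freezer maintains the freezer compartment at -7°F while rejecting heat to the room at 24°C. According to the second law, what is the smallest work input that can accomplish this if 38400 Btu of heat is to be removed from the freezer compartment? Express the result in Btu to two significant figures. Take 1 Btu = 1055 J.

7000 Btu

In absolute terms T_C = 251.48 K and T_H = 297.15 K, so ΔT = 45.67 K.
The reversible limit is COP_R = T_C/ΔT = 5.507, so W_min = Q_C/COP = Q_C·ΔT/T_C.
W_min = 38400 × 45.67/251.48 = 6973 Btu.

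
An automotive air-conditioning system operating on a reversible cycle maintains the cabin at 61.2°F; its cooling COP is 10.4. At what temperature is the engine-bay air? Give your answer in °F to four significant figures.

COP_R = T_C/(T_H − T_C) gives T_H − T_C = T_C/COP.
With T_C = 289.37 K, T_H = 289.37 × (1 + 1/10.4) = 317.20 K.
Converting, 317.20 K = 111.28°F.

111.3 °F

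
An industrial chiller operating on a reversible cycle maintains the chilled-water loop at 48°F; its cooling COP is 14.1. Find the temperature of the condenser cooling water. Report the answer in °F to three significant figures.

84.0 °F

COP_R = T_C/(T_H − T_C) gives T_H − T_C = T_C/COP.
With T_C = 282.04 K, T_H = 282.04 × (1 + 1/14.1) = 302.04 K.
Converting, 302.04 K = 84.00°F.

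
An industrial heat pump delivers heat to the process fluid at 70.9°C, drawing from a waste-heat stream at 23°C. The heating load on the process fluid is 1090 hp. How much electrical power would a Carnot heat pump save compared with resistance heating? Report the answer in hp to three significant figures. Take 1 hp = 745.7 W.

938 hp

In absolute terms T_C = 296.15 K and T_H = 344.05 K, so ΔT = 47.90 K.
COP_Carnot = T_H/ΔT = 344.05/47.90 = 7.183.
Resistance heating needs Ẇ_res = Q̇_H = 1090 hp; the reversible heat pump needs only Ẇ_hp = Q̇_H/COP = 151.8 hp.
Saving = 1090 − 151.8 = 938.2 hp.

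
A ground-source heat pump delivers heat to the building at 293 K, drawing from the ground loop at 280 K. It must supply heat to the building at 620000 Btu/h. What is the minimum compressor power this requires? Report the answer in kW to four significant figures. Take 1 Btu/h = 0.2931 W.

8.063 kW

The reservoir spacing is ΔT = 293 − 280 = 13.00 K.
COP_Carnot = T_H/ΔT = 293.00/13.00 = 22.54.
Ẇ_min = Q̇/COP_Carnot = 620000/22.54 = 27510 Btu/h = 8.063 kW.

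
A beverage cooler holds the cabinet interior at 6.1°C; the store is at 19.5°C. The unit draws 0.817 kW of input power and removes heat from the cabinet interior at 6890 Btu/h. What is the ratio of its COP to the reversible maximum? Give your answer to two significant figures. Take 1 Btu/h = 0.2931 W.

0.12

Converting, Q̇_C = 6890 Btu/h = 2.019 kW, so COP_actual = Q̇_C/Ẇ = 2.019/0.8170 = 2.472.
In absolute terms T_C = 279.25 K and T_H = 292.65 K, so ΔT = 13.40 K.
COP_Carnot = T_C/ΔT = 279.25/13.40 = 20.84.
η_II = COP_actual/COP_Carnot = 2.472/20.84 = 0.1186.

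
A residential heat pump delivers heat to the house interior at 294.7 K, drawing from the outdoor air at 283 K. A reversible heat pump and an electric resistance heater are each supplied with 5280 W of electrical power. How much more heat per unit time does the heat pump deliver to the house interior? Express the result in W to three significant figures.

128000 W

The reservoir spacing is ΔT = 294.7 − 283 = 11.70 K.
COP_Carnot = T_H/ΔT = 294.70/11.70 = 25.19.
The heat pump delivers Q̇_H = COP × Ẇ = 133000 W; the resistance heater delivers Ẇ = 5280 W.
Extra = (COP − 1)·Ẇ = 127700 W.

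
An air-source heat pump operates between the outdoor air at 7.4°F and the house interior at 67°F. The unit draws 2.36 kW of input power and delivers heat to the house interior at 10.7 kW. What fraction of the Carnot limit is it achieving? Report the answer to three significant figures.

0.513

COP_actual = Q̇_H/Ẇ = 10.70/2.360 = 4.534.
In absolute terms T_C = 259.48 K and T_H = 292.59 K, so ΔT = 33.11 K.
COP_Carnot = T_H/ΔT = 292.59/33.11 = 8.837.
η_II = COP_actual/COP_Carnot = 4.534/8.837 = 0.5131.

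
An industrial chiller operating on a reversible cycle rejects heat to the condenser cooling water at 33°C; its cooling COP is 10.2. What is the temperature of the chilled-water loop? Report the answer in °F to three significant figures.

For a Carnot refrigerator COP_R = T_C/(T_H − T_C), so T_C = COP·T_H/(1 + COP).
With T_H = 306.15 K, T_C = 10.2 × 306.15/11.20 = 278.82 K.
Converting, 278.82 K = 42.20°F.

42.2 °F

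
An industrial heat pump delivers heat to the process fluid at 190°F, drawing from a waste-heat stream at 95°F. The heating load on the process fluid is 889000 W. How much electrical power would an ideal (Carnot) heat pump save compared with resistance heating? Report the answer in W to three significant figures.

759000 W

In absolute terms T_C = 308.15 K and T_H = 360.93 K, so ΔT = 52.78 K.
COP_Carnot = T_H/ΔT = 360.93/52.78 = 6.839.
Resistance heating needs Ẇ_res = Q̇_H = 889000 W; the reversible heat pump needs only Ẇ_hp = Q̇_H/COP = 130000 W.
Saving = 889000 − 130000 = 759000 W.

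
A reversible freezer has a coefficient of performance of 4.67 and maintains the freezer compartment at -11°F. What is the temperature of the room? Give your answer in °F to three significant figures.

COP_R = T_C/(T_H − T_C) gives T_H − T_C = T_C/COP.
With T_C = 249.26 K, T_H = 249.26 × (1 + 1/4.67) = 302.64 K.
Converting, 302.64 K = 85.07°F.

85.1 °F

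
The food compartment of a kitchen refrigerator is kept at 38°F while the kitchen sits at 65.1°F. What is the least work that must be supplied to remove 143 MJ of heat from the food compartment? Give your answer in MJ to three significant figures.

7.79 MJ

In absolute terms T_C = 276.48 K and T_H = 291.54 K, so ΔT = 15.06 K.
The reversible limit is COP_R = T_C/ΔT = 18.36, so W_min = Q_C/COP = Q_C·ΔT/T_C.
W_min = 143.0 × 15.06/276.48 = 7.787 MJ.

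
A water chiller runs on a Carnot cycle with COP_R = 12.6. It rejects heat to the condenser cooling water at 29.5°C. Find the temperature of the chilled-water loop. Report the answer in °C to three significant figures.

7.25 °C

For a Carnot refrigerator COP_R = T_C/(T_H − T_C), so T_C = COP·T_H/(1 + COP).
With T_H = 302.65 K, T_C = 12.6 × 302.65/13.60 = 280.40 K.
Converting, 280.40 K = 7.25°C.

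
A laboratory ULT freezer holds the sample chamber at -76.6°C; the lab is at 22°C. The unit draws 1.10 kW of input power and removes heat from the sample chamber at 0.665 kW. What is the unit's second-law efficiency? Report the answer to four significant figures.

0.3033

COP_actual = Q̇_C/Ẇ = 0.6650/1.100 = 0.6045.
In absolute terms T_C = 196.55 K and T_H = 295.15 K, so ΔT = 98.60 K.
COP_Carnot = T_C/ΔT = 196.55/98.60 = 1.993.
η_II = COP_actual/COP_Carnot = 0.6045/1.993 = 0.3033.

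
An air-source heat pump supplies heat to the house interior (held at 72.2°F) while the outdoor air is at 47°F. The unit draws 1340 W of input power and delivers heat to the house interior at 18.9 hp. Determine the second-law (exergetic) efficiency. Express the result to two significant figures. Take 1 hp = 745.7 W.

0.50

Converting, Q̇_H = 18.90 hp = 14090 W, so COP_actual = Q̇_H/Ẇ = 14090/1340 = 10.52.
In absolute terms T_C = 281.48 K and T_H = 295.48 K, so ΔT = 14.00 K.
COP_Carnot = T_H/ΔT = 295.48/14.00 = 21.11.
η_II = COP_actual/COP_Carnot = 10.52/21.11 = 0.4983.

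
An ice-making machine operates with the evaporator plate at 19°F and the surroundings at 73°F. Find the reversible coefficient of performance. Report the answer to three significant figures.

8.86

In absolute terms T_C = 265.93 K and T_H = 295.93 K, so ΔT = 30.00 K.
For a reversible cycle, COP_Carnot = T_C/ΔT = 265.93/30.00 = 8.864.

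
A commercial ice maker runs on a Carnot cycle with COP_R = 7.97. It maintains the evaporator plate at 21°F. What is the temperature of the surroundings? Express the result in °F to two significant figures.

COP_R = T_C/(T_H − T_C) gives T_H − T_C = T_C/COP.
With T_C = 267.04 K, T_H = 267.04 × (1 + 1/7.97) = 300.54 K.
Converting, 300.54 K = 81.31°F.

81 °F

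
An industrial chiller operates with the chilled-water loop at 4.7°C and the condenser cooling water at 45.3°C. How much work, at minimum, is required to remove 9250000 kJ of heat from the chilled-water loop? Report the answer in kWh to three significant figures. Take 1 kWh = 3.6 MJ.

375 kWh

In absolute terms T_C = 277.85 K and T_H = 318.45 K, so ΔT = 40.60 K.
The reversible limit is COP_R = T_C/ΔT = 6.844, so W_min = Q_C/COP = Q_C·ΔT/T_C.
W_min = 9250000 × 40.60/277.85 = 1352000 kJ = 375.5 kWh.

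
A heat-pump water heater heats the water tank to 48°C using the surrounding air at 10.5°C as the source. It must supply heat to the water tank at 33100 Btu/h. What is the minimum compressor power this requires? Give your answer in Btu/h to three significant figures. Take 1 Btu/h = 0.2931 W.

3870 Btu/h

In absolute terms T_C = 283.65 K and T_H = 321.15 K, so ΔT = 37.50 K.
COP_Carnot = T_H/ΔT = 321.15/37.50 = 8.564.
Ẇ_min = Q̇/COP_Carnot = 33100/8.564 = 3865 Btu/h.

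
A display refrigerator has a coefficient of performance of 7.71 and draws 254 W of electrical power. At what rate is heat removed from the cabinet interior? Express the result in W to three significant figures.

1960 W

Q̇_C = COP × Ẇ = 7.71 × 254.0 = 1958 W.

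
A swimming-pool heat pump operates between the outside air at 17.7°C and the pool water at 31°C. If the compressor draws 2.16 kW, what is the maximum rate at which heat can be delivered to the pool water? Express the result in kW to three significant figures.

49.4 kW

In absolute terms T_C = 290.85 K and T_H = 304.15 K, so ΔT = 13.30 K.
COP_Carnot = T_H/ΔT = 304.15/13.30 = 22.87.
Q̇_max = COP_Carnot × Ẇ = 22.87 × 2.160 kW = 49.40 kW.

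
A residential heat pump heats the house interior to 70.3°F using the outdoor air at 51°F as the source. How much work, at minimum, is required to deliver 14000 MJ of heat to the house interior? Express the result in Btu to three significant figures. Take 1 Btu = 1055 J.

In absolute terms T_C = 283.71 K and T_H = 294.43 K, so ΔT = 10.72 K.
The reversible limit is COP_HP = T_H/ΔT = 27.46, so W_min = Q_H/COP = Q_H·ΔT/T_H.
W_min = 14000 × 10.72/294.43 = 509.8 MJ = 483300 Btu.

483000 Btu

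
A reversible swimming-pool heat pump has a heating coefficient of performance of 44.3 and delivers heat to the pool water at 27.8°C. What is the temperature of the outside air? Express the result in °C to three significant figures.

21.0 °C

COP_HP = T_H/(T_H − T_C) gives T_H − T_C = T_H/COP.
With T_H = 300.95 K, T_C = 300.95 × (1 − 1/44.3) = 294.16 K.
Converting, 294.16 K = 21.01°C.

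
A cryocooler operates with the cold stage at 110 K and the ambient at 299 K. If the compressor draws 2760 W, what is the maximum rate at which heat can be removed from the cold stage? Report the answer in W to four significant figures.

1606 W

The reservoir spacing is ΔT = 299 − 110 = 189.0 K.
COP_Carnot = T_C/ΔT = 110.00/189.0 = 0.5820.
Q̇_max = COP_Carnot × Ẇ = 0.5820 × 2760 W = 1606 W.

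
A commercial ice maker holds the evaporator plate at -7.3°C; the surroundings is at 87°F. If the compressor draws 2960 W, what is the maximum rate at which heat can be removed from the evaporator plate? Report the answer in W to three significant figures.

20800 W

In absolute terms T_C = 265.85 K and T_H = 303.71 K, so ΔT = 37.86 K.
COP_Carnot = T_C/ΔT = 265.85/37.86 = 7.023.
Q̇_max = COP_Carnot × Ẇ = 7.023 × 2960 W = 20790 W.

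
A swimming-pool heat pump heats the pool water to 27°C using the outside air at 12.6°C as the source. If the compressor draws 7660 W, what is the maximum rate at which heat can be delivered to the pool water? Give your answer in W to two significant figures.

160000 W

In absolute terms T_C = 285.75 K and T_H = 300.15 K, so ΔT = 14.40 K.
COP_Carnot = T_H/ΔT = 300.15/14.40 = 20.84.
Q̇_max = COP_Carnot × Ẇ = 20.84 × 7660 W = 159700 W.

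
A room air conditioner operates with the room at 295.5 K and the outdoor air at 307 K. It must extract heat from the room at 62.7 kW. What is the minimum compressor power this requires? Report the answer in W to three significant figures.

2440 W

The reservoir spacing is ΔT = 307 − 295.5 = 11.50 K.
COP_Carnot = T_C/ΔT = 295.50/11.50 = 25.70.
Ẇ_min = Q̇/COP_Carnot = 62.70/25.70 = 2.440 kW = 2440 W.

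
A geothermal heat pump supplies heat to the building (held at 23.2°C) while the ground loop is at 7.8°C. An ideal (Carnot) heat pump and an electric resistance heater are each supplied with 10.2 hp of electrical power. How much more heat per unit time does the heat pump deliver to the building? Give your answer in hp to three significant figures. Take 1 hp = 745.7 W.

In absolute terms T_C = 280.95 K and T_H = 296.35 K, so ΔT = 15.40 K.
COP_Carnot = T_H/ΔT = 296.35/15.40 = 19.24.
The heat pump delivers Q̇_H = COP × Ẇ = 196.3 hp; the resistance heater delivers Ẇ = 10.20 hp.
Extra = (COP − 1)·Ẇ = 186.1 hp.

186 hp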